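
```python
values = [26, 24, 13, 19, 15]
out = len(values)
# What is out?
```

Answer: 5

Derivation:
Trace (tracking out):
values = [26, 24, 13, 19, 15]  # -> values = [26, 24, 13, 19, 15]
out = len(values)  # -> out = 5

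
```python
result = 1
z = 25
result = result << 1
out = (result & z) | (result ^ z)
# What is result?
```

Trace (tracking result):
result = 1  # -> result = 1
z = 25  # -> z = 25
result = result << 1  # -> result = 2
out = result & z | result ^ z  # -> out = 27

Answer: 2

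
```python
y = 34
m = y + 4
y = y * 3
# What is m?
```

Answer: 38

Derivation:
Trace (tracking m):
y = 34  # -> y = 34
m = y + 4  # -> m = 38
y = y * 3  # -> y = 102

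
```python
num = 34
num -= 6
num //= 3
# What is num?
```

Answer: 9

Derivation:
Trace (tracking num):
num = 34  # -> num = 34
num -= 6  # -> num = 28
num //= 3  # -> num = 9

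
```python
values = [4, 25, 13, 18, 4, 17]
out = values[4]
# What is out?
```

Answer: 4

Derivation:
Trace (tracking out):
values = [4, 25, 13, 18, 4, 17]  # -> values = [4, 25, 13, 18, 4, 17]
out = values[4]  # -> out = 4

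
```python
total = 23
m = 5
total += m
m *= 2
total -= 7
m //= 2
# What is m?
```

Trace (tracking m):
total = 23  # -> total = 23
m = 5  # -> m = 5
total += m  # -> total = 28
m *= 2  # -> m = 10
total -= 7  # -> total = 21
m //= 2  # -> m = 5

Answer: 5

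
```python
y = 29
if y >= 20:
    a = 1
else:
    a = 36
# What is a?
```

Answer: 1

Derivation:
Trace (tracking a):
y = 29  # -> y = 29
if y >= 20:  # condition is True
    a = 1  # -> a = 1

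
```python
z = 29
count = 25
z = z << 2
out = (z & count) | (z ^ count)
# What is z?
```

Answer: 116

Derivation:
Trace (tracking z):
z = 29  # -> z = 29
count = 25  # -> count = 25
z = z << 2  # -> z = 116
out = z & count | z ^ count  # -> out = 125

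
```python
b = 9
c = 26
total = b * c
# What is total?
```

Answer: 234

Derivation:
Trace (tracking total):
b = 9  # -> b = 9
c = 26  # -> c = 26
total = b * c  # -> total = 234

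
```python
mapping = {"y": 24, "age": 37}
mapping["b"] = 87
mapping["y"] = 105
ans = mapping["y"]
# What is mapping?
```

Answer: {'y': 105, 'age': 37, 'b': 87}

Derivation:
Trace (tracking mapping):
mapping = {'y': 24, 'age': 37}  # -> mapping = {'y': 24, 'age': 37}
mapping['b'] = 87  # -> mapping = {'y': 24, 'age': 37, 'b': 87}
mapping['y'] = 105  # -> mapping = {'y': 105, 'age': 37, 'b': 87}
ans = mapping['y']  # -> ans = 105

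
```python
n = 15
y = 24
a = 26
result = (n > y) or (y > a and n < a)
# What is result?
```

Trace (tracking result):
n = 15  # -> n = 15
y = 24  # -> y = 24
a = 26  # -> a = 26
result = n > y or (y > a and n < a)  # -> result = False

Answer: False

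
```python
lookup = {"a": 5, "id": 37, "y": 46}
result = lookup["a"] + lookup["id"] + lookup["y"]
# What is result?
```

Answer: 88

Derivation:
Trace (tracking result):
lookup = {'a': 5, 'id': 37, 'y': 46}  # -> lookup = {'a': 5, 'id': 37, 'y': 46}
result = lookup['a'] + lookup['id'] + lookup['y']  # -> result = 88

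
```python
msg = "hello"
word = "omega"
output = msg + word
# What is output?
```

Trace (tracking output):
msg = 'hello'  # -> msg = 'hello'
word = 'omega'  # -> word = 'omega'
output = msg + word  # -> output = 'helloomega'

Answer: 'helloomega'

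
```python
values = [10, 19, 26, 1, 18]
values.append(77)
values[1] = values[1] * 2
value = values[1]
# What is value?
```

Trace (tracking value):
values = [10, 19, 26, 1, 18]  # -> values = [10, 19, 26, 1, 18]
values.append(77)  # -> values = [10, 19, 26, 1, 18, 77]
values[1] = values[1] * 2  # -> values = [10, 38, 26, 1, 18, 77]
value = values[1]  # -> value = 38

Answer: 38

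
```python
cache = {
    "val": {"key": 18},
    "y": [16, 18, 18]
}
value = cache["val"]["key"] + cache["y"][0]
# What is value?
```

Trace (tracking value):
cache = {'val': {'key': 18}, 'y': [16, 18, 18]}  # -> cache = {'val': {'key': 18}, 'y': [16, 18, 18]}
value = cache['val']['key'] + cache['y'][0]  # -> value = 34

Answer: 34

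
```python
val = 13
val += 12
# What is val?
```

Trace (tracking val):
val = 13  # -> val = 13
val += 12  # -> val = 25

Answer: 25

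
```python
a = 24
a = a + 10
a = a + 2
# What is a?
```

Trace (tracking a):
a = 24  # -> a = 24
a = a + 10  # -> a = 34
a = a + 2  # -> a = 36

Answer: 36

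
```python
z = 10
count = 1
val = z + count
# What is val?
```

Answer: 11

Derivation:
Trace (tracking val):
z = 10  # -> z = 10
count = 1  # -> count = 1
val = z + count  # -> val = 11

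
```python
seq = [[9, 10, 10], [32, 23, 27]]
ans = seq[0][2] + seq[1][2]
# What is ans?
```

Trace (tracking ans):
seq = [[9, 10, 10], [32, 23, 27]]  # -> seq = [[9, 10, 10], [32, 23, 27]]
ans = seq[0][2] + seq[1][2]  # -> ans = 37

Answer: 37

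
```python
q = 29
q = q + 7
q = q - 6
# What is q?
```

Trace (tracking q):
q = 29  # -> q = 29
q = q + 7  # -> q = 36
q = q - 6  # -> q = 30

Answer: 30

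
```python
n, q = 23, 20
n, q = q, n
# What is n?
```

Answer: 20

Derivation:
Trace (tracking n):
n, q = (23, 20)  # -> n = 23, q = 20
n, q = (q, n)  # -> n = 20, q = 23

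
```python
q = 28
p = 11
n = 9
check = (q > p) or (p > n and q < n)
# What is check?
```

Answer: True

Derivation:
Trace (tracking check):
q = 28  # -> q = 28
p = 11  # -> p = 11
n = 9  # -> n = 9
check = q > p or (p > n and q < n)  # -> check = True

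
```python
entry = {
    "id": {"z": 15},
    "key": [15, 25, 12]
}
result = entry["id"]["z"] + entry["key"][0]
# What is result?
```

Answer: 30

Derivation:
Trace (tracking result):
entry = {'id': {'z': 15}, 'key': [15, 25, 12]}  # -> entry = {'id': {'z': 15}, 'key': [15, 25, 12]}
result = entry['id']['z'] + entry['key'][0]  # -> result = 30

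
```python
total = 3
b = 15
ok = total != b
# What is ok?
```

Answer: True

Derivation:
Trace (tracking ok):
total = 3  # -> total = 3
b = 15  # -> b = 15
ok = total != b  # -> ok = True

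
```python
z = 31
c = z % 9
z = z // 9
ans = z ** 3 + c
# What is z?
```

Trace (tracking z):
z = 31  # -> z = 31
c = z % 9  # -> c = 4
z = z // 9  # -> z = 3
ans = z ** 3 + c  # -> ans = 31

Answer: 3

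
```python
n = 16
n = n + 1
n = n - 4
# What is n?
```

Trace (tracking n):
n = 16  # -> n = 16
n = n + 1  # -> n = 17
n = n - 4  # -> n = 13

Answer: 13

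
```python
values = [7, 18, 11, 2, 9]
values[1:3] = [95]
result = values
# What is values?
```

Trace (tracking values):
values = [7, 18, 11, 2, 9]  # -> values = [7, 18, 11, 2, 9]
values[1:3] = [95]  # -> values = [7, 95, 2, 9]
result = values  # -> result = [7, 95, 2, 9]

Answer: [7, 95, 2, 9]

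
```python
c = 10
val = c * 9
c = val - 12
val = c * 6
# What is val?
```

Answer: 468

Derivation:
Trace (tracking val):
c = 10  # -> c = 10
val = c * 9  # -> val = 90
c = val - 12  # -> c = 78
val = c * 6  # -> val = 468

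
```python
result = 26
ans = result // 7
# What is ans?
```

Answer: 3

Derivation:
Trace (tracking ans):
result = 26  # -> result = 26
ans = result // 7  # -> ans = 3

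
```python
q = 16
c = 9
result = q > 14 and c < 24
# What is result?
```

Answer: True

Derivation:
Trace (tracking result):
q = 16  # -> q = 16
c = 9  # -> c = 9
result = q > 14 and c < 24  # -> result = True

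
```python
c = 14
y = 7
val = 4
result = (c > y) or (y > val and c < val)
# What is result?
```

Trace (tracking result):
c = 14  # -> c = 14
y = 7  # -> y = 7
val = 4  # -> val = 4
result = c > y or (y > val and c < val)  # -> result = True

Answer: True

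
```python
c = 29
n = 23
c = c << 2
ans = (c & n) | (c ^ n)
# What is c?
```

Trace (tracking c):
c = 29  # -> c = 29
n = 23  # -> n = 23
c = c << 2  # -> c = 116
ans = c & n | c ^ n  # -> ans = 119

Answer: 116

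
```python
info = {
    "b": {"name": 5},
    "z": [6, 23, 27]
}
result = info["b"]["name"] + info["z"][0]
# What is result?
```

Trace (tracking result):
info = {'b': {'name': 5}, 'z': [6, 23, 27]}  # -> info = {'b': {'name': 5}, 'z': [6, 23, 27]}
result = info['b']['name'] + info['z'][0]  # -> result = 11

Answer: 11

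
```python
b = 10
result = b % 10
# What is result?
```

Trace (tracking result):
b = 10  # -> b = 10
result = b % 10  # -> result = 0

Answer: 0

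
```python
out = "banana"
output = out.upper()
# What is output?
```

Trace (tracking output):
out = 'banana'  # -> out = 'banana'
output = out.upper()  # -> output = 'BANANA'

Answer: 'BANANA'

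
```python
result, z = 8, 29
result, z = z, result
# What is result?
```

Trace (tracking result):
result, z = (8, 29)  # -> result = 8, z = 29
result, z = (z, result)  # -> result = 29, z = 8

Answer: 29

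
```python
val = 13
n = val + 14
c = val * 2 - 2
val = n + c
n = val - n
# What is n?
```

Trace (tracking n):
val = 13  # -> val = 13
n = val + 14  # -> n = 27
c = val * 2 - 2  # -> c = 24
val = n + c  # -> val = 51
n = val - n  # -> n = 24

Answer: 24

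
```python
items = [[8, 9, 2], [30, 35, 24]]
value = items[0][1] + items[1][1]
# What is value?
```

Trace (tracking value):
items = [[8, 9, 2], [30, 35, 24]]  # -> items = [[8, 9, 2], [30, 35, 24]]
value = items[0][1] + items[1][1]  # -> value = 44

Answer: 44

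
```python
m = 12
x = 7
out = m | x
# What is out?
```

Answer: 15

Derivation:
Trace (tracking out):
m = 12  # -> m = 12
x = 7  # -> x = 7
out = m | x  # -> out = 15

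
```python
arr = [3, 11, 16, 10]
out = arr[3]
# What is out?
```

Answer: 10

Derivation:
Trace (tracking out):
arr = [3, 11, 16, 10]  # -> arr = [3, 11, 16, 10]
out = arr[3]  # -> out = 10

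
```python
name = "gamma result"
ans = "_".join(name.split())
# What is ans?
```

Answer: 'gamma_result'

Derivation:
Trace (tracking ans):
name = 'gamma result'  # -> name = 'gamma result'
ans = '_'.join(name.split())  # -> ans = 'gamma_result'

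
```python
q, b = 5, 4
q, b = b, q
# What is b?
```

Trace (tracking b):
q, b = (5, 4)  # -> q = 5, b = 4
q, b = (b, q)  # -> q = 4, b = 5

Answer: 5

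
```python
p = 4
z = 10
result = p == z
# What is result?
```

Trace (tracking result):
p = 4  # -> p = 4
z = 10  # -> z = 10
result = p == z  # -> result = False

Answer: False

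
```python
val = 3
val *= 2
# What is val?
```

Trace (tracking val):
val = 3  # -> val = 3
val *= 2  # -> val = 6

Answer: 6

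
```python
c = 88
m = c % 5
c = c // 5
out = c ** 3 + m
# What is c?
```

Answer: 17

Derivation:
Trace (tracking c):
c = 88  # -> c = 88
m = c % 5  # -> m = 3
c = c // 5  # -> c = 17
out = c ** 3 + m  # -> out = 4916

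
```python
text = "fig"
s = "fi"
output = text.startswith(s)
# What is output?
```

Trace (tracking output):
text = 'fig'  # -> text = 'fig'
s = 'fi'  # -> s = 'fi'
output = text.startswith(s)  # -> output = True

Answer: True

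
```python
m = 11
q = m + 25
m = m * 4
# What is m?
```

Answer: 44

Derivation:
Trace (tracking m):
m = 11  # -> m = 11
q = m + 25  # -> q = 36
m = m * 4  # -> m = 44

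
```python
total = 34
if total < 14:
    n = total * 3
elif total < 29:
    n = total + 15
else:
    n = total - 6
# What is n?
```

Trace (tracking n):
total = 34  # -> total = 34
if total < 14:  # condition is False
elif total < 29:  # condition is False
else:
    n = total - 6  # -> n = 28

Answer: 28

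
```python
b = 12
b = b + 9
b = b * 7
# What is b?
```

Answer: 147

Derivation:
Trace (tracking b):
b = 12  # -> b = 12
b = b + 9  # -> b = 21
b = b * 7  # -> b = 147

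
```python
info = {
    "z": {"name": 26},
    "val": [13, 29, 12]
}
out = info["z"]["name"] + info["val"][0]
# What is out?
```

Trace (tracking out):
info = {'z': {'name': 26}, 'val': [13, 29, 12]}  # -> info = {'z': {'name': 26}, 'val': [13, 29, 12]}
out = info['z']['name'] + info['val'][0]  # -> out = 39

Answer: 39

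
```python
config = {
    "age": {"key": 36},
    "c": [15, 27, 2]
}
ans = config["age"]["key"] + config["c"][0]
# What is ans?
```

Answer: 51

Derivation:
Trace (tracking ans):
config = {'age': {'key': 36}, 'c': [15, 27, 2]}  # -> config = {'age': {'key': 36}, 'c': [15, 27, 2]}
ans = config['age']['key'] + config['c'][0]  # -> ans = 51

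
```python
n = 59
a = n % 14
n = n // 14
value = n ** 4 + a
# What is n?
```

Answer: 4

Derivation:
Trace (tracking n):
n = 59  # -> n = 59
a = n % 14  # -> a = 3
n = n // 14  # -> n = 4
value = n ** 4 + a  # -> value = 259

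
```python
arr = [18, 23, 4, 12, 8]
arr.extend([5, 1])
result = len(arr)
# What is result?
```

Trace (tracking result):
arr = [18, 23, 4, 12, 8]  # -> arr = [18, 23, 4, 12, 8]
arr.extend([5, 1])  # -> arr = [18, 23, 4, 12, 8, 5, 1]
result = len(arr)  # -> result = 7

Answer: 7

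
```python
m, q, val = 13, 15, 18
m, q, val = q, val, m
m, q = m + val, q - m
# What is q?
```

Trace (tracking q):
m, q, val = (13, 15, 18)  # -> m = 13, q = 15, val = 18
m, q, val = (q, val, m)  # -> m = 15, q = 18, val = 13
m, q = (m + val, q - m)  # -> m = 28, q = 3

Answer: 3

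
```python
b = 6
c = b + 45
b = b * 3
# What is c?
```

Answer: 51

Derivation:
Trace (tracking c):
b = 6  # -> b = 6
c = b + 45  # -> c = 51
b = b * 3  # -> b = 18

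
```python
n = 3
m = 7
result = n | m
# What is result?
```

Trace (tracking result):
n = 3  # -> n = 3
m = 7  # -> m = 7
result = n | m  # -> result = 7

Answer: 7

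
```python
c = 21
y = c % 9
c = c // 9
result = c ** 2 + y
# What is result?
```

Answer: 7

Derivation:
Trace (tracking result):
c = 21  # -> c = 21
y = c % 9  # -> y = 3
c = c // 9  # -> c = 2
result = c ** 2 + y  # -> result = 7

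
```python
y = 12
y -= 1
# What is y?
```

Trace (tracking y):
y = 12  # -> y = 12
y -= 1  # -> y = 11

Answer: 11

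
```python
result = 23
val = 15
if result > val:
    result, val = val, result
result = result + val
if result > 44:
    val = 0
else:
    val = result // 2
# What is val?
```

Trace (tracking val):
result = 23  # -> result = 23
val = 15  # -> val = 15
if result > val:  # condition is True
    result, val = (val, result)  # -> result = 15, val = 23
result = result + val  # -> result = 38
if result > 44:  # condition is False
else:
    val = result // 2  # -> val = 19

Answer: 19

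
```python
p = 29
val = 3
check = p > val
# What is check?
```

Answer: True

Derivation:
Trace (tracking check):
p = 29  # -> p = 29
val = 3  # -> val = 3
check = p > val  # -> check = True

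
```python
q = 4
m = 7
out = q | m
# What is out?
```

Answer: 7

Derivation:
Trace (tracking out):
q = 4  # -> q = 4
m = 7  # -> m = 7
out = q | m  # -> out = 7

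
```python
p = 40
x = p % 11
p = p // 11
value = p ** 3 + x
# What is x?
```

Answer: 7

Derivation:
Trace (tracking x):
p = 40  # -> p = 40
x = p % 11  # -> x = 7
p = p // 11  # -> p = 3
value = p ** 3 + x  # -> value = 34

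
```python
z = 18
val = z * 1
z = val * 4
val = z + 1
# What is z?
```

Answer: 72

Derivation:
Trace (tracking z):
z = 18  # -> z = 18
val = z * 1  # -> val = 18
z = val * 4  # -> z = 72
val = z + 1  # -> val = 73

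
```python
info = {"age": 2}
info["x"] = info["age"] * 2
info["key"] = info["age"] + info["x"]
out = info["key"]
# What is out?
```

Answer: 6

Derivation:
Trace (tracking out):
info = {'age': 2}  # -> info = {'age': 2}
info['x'] = info['age'] * 2  # -> info = {'age': 2, 'x': 4}
info['key'] = info['age'] + info['x']  # -> info = {'age': 2, 'x': 4, 'key': 6}
out = info['key']  # -> out = 6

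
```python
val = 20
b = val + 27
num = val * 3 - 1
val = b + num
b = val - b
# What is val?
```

Answer: 106

Derivation:
Trace (tracking val):
val = 20  # -> val = 20
b = val + 27  # -> b = 47
num = val * 3 - 1  # -> num = 59
val = b + num  # -> val = 106
b = val - b  # -> b = 59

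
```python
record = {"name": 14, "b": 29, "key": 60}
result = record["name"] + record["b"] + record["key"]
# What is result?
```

Trace (tracking result):
record = {'name': 14, 'b': 29, 'key': 60}  # -> record = {'name': 14, 'b': 29, 'key': 60}
result = record['name'] + record['b'] + record['key']  # -> result = 103

Answer: 103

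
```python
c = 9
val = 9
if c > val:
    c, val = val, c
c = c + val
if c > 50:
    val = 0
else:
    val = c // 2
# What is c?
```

Trace (tracking c):
c = 9  # -> c = 9
val = 9  # -> val = 9
if c > val:  # condition is False
c = c + val  # -> c = 18
if c > 50:  # condition is False
else:
    val = c // 2  # -> val = 9

Answer: 18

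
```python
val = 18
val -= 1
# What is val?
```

Answer: 17

Derivation:
Trace (tracking val):
val = 18  # -> val = 18
val -= 1  # -> val = 17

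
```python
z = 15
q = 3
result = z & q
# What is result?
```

Answer: 3

Derivation:
Trace (tracking result):
z = 15  # -> z = 15
q = 3  # -> q = 3
result = z & q  # -> result = 3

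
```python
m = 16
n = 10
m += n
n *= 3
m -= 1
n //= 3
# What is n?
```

Answer: 10

Derivation:
Trace (tracking n):
m = 16  # -> m = 16
n = 10  # -> n = 10
m += n  # -> m = 26
n *= 3  # -> n = 30
m -= 1  # -> m = 25
n //= 3  # -> n = 10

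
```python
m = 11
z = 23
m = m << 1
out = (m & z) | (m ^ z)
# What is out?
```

Trace (tracking out):
m = 11  # -> m = 11
z = 23  # -> z = 23
m = m << 1  # -> m = 22
out = m & z | m ^ z  # -> out = 23

Answer: 23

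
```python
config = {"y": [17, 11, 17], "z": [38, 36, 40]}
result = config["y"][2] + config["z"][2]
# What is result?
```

Answer: 57

Derivation:
Trace (tracking result):
config = {'y': [17, 11, 17], 'z': [38, 36, 40]}  # -> config = {'y': [17, 11, 17], 'z': [38, 36, 40]}
result = config['y'][2] + config['z'][2]  # -> result = 57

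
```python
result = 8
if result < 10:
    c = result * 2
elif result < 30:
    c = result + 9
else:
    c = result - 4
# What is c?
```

Trace (tracking c):
result = 8  # -> result = 8
if result < 10:  # condition is True
    c = result * 2  # -> c = 16

Answer: 16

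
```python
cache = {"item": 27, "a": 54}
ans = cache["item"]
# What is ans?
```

Trace (tracking ans):
cache = {'item': 27, 'a': 54}  # -> cache = {'item': 27, 'a': 54}
ans = cache['item']  # -> ans = 27

Answer: 27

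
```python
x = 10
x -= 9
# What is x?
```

Trace (tracking x):
x = 10  # -> x = 10
x -= 9  # -> x = 1

Answer: 1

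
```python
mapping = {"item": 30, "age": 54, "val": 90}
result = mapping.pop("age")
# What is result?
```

Answer: 54

Derivation:
Trace (tracking result):
mapping = {'item': 30, 'age': 54, 'val': 90}  # -> mapping = {'item': 30, 'age': 54, 'val': 90}
result = mapping.pop('age')  # -> result = 54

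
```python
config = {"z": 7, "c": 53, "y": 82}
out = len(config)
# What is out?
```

Trace (tracking out):
config = {'z': 7, 'c': 53, 'y': 82}  # -> config = {'z': 7, 'c': 53, 'y': 82}
out = len(config)  # -> out = 3

Answer: 3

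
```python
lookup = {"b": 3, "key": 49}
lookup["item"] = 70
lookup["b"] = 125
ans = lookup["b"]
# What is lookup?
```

Trace (tracking lookup):
lookup = {'b': 3, 'key': 49}  # -> lookup = {'b': 3, 'key': 49}
lookup['item'] = 70  # -> lookup = {'b': 3, 'key': 49, 'item': 70}
lookup['b'] = 125  # -> lookup = {'b': 125, 'key': 49, 'item': 70}
ans = lookup['b']  # -> ans = 125

Answer: {'b': 125, 'key': 49, 'item': 70}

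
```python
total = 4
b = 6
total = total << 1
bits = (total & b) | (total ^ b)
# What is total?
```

Answer: 8

Derivation:
Trace (tracking total):
total = 4  # -> total = 4
b = 6  # -> b = 6
total = total << 1  # -> total = 8
bits = total & b | total ^ b  # -> bits = 14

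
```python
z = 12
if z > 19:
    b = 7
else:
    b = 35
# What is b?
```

Answer: 35

Derivation:
Trace (tracking b):
z = 12  # -> z = 12
if z > 19:  # condition is False
else:
    b = 35  # -> b = 35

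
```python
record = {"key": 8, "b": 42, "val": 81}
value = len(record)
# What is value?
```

Trace (tracking value):
record = {'key': 8, 'b': 42, 'val': 81}  # -> record = {'key': 8, 'b': 42, 'val': 81}
value = len(record)  # -> value = 3

Answer: 3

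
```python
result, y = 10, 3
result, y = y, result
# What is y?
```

Trace (tracking y):
result, y = (10, 3)  # -> result = 10, y = 3
result, y = (y, result)  # -> result = 3, y = 10

Answer: 10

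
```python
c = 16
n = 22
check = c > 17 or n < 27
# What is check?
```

Answer: True

Derivation:
Trace (tracking check):
c = 16  # -> c = 16
n = 22  # -> n = 22
check = c > 17 or n < 27  # -> check = True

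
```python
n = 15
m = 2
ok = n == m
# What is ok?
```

Answer: False

Derivation:
Trace (tracking ok):
n = 15  # -> n = 15
m = 2  # -> m = 2
ok = n == m  # -> ok = False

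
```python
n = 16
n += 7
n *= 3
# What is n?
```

Answer: 69

Derivation:
Trace (tracking n):
n = 16  # -> n = 16
n += 7  # -> n = 23
n *= 3  # -> n = 69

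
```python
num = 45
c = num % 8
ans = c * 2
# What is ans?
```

Trace (tracking ans):
num = 45  # -> num = 45
c = num % 8  # -> c = 5
ans = c * 2  # -> ans = 10

Answer: 10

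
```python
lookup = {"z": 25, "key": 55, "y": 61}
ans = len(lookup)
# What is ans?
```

Trace (tracking ans):
lookup = {'z': 25, 'key': 55, 'y': 61}  # -> lookup = {'z': 25, 'key': 55, 'y': 61}
ans = len(lookup)  # -> ans = 3

Answer: 3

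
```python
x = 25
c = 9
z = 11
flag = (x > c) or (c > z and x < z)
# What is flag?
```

Trace (tracking flag):
x = 25  # -> x = 25
c = 9  # -> c = 9
z = 11  # -> z = 11
flag = x > c or (c > z and x < z)  # -> flag = True

Answer: True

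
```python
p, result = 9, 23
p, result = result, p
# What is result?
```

Answer: 9

Derivation:
Trace (tracking result):
p, result = (9, 23)  # -> p = 9, result = 23
p, result = (result, p)  # -> p = 23, result = 9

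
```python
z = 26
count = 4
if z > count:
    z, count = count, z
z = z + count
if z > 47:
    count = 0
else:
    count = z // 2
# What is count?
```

Trace (tracking count):
z = 26  # -> z = 26
count = 4  # -> count = 4
if z > count:  # condition is True
    z, count = (count, z)  # -> z = 4, count = 26
z = z + count  # -> z = 30
if z > 47:  # condition is False
else:
    count = z // 2  # -> count = 15

Answer: 15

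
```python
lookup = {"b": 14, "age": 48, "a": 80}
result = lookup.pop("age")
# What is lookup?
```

Trace (tracking lookup):
lookup = {'b': 14, 'age': 48, 'a': 80}  # -> lookup = {'b': 14, 'age': 48, 'a': 80}
result = lookup.pop('age')  # -> result = 48

Answer: {'b': 14, 'a': 80}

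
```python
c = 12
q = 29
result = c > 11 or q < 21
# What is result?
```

Answer: True

Derivation:
Trace (tracking result):
c = 12  # -> c = 12
q = 29  # -> q = 29
result = c > 11 or q < 21  # -> result = True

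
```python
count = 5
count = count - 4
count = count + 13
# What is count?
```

Trace (tracking count):
count = 5  # -> count = 5
count = count - 4  # -> count = 1
count = count + 13  # -> count = 14

Answer: 14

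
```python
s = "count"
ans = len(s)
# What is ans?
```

Answer: 5

Derivation:
Trace (tracking ans):
s = 'count'  # -> s = 'count'
ans = len(s)  # -> ans = 5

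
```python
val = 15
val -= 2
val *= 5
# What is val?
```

Trace (tracking val):
val = 15  # -> val = 15
val -= 2  # -> val = 13
val *= 5  # -> val = 65

Answer: 65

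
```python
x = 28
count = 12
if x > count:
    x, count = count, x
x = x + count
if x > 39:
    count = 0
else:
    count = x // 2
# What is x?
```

Answer: 40

Derivation:
Trace (tracking x):
x = 28  # -> x = 28
count = 12  # -> count = 12
if x > count:  # condition is True
    x, count = (count, x)  # -> x = 12, count = 28
x = x + count  # -> x = 40
if x > 39:  # condition is True
    count = 0  # -> count = 0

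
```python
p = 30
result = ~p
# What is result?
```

Answer: -31

Derivation:
Trace (tracking result):
p = 30  # -> p = 30
result = ~p  # -> result = -31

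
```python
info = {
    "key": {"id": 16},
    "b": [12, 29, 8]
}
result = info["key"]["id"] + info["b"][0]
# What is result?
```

Trace (tracking result):
info = {'key': {'id': 16}, 'b': [12, 29, 8]}  # -> info = {'key': {'id': 16}, 'b': [12, 29, 8]}
result = info['key']['id'] + info['b'][0]  # -> result = 28

Answer: 28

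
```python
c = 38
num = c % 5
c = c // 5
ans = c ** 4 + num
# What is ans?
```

Trace (tracking ans):
c = 38  # -> c = 38
num = c % 5  # -> num = 3
c = c // 5  # -> c = 7
ans = c ** 4 + num  # -> ans = 2404

Answer: 2404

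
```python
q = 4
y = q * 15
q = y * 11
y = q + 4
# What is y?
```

Answer: 664

Derivation:
Trace (tracking y):
q = 4  # -> q = 4
y = q * 15  # -> y = 60
q = y * 11  # -> q = 660
y = q + 4  # -> y = 664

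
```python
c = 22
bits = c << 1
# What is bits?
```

Trace (tracking bits):
c = 22  # -> c = 22
bits = c << 1  # -> bits = 44

Answer: 44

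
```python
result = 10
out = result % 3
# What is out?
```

Answer: 1

Derivation:
Trace (tracking out):
result = 10  # -> result = 10
out = result % 3  # -> out = 1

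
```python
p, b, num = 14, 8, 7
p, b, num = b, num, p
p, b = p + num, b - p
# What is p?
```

Trace (tracking p):
p, b, num = (14, 8, 7)  # -> p = 14, b = 8, num = 7
p, b, num = (b, num, p)  # -> p = 8, b = 7, num = 14
p, b = (p + num, b - p)  # -> p = 22, b = -1

Answer: 22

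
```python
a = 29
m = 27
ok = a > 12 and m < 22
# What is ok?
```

Answer: False

Derivation:
Trace (tracking ok):
a = 29  # -> a = 29
m = 27  # -> m = 27
ok = a > 12 and m < 22  # -> ok = False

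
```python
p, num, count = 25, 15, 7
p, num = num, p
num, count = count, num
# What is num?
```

Answer: 7

Derivation:
Trace (tracking num):
p, num, count = (25, 15, 7)  # -> p = 25, num = 15, count = 7
p, num = (num, p)  # -> p = 15, num = 25
num, count = (count, num)  # -> num = 7, count = 25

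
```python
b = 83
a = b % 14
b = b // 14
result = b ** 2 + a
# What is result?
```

Answer: 38

Derivation:
Trace (tracking result):
b = 83  # -> b = 83
a = b % 14  # -> a = 13
b = b // 14  # -> b = 5
result = b ** 2 + a  # -> result = 38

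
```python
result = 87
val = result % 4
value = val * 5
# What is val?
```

Trace (tracking val):
result = 87  # -> result = 87
val = result % 4  # -> val = 3
value = val * 5  # -> value = 15

Answer: 3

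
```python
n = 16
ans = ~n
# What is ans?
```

Trace (tracking ans):
n = 16  # -> n = 16
ans = ~n  # -> ans = -17

Answer: -17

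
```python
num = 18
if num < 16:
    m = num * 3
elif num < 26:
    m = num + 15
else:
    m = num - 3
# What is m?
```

Trace (tracking m):
num = 18  # -> num = 18
if num < 16:  # condition is False
elif num < 26:  # condition is True
    m = num + 15  # -> m = 33

Answer: 33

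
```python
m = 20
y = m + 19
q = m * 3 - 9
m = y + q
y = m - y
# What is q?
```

Trace (tracking q):
m = 20  # -> m = 20
y = m + 19  # -> y = 39
q = m * 3 - 9  # -> q = 51
m = y + q  # -> m = 90
y = m - y  # -> y = 51

Answer: 51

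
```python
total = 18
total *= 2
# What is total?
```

Answer: 36

Derivation:
Trace (tracking total):
total = 18  # -> total = 18
total *= 2  # -> total = 36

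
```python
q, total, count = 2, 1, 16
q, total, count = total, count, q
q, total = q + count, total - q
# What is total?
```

Trace (tracking total):
q, total, count = (2, 1, 16)  # -> q = 2, total = 1, count = 16
q, total, count = (total, count, q)  # -> q = 1, total = 16, count = 2
q, total = (q + count, total - q)  # -> q = 3, total = 15

Answer: 15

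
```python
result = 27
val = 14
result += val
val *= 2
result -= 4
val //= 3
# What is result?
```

Answer: 37

Derivation:
Trace (tracking result):
result = 27  # -> result = 27
val = 14  # -> val = 14
result += val  # -> result = 41
val *= 2  # -> val = 28
result -= 4  # -> result = 37
val //= 3  # -> val = 9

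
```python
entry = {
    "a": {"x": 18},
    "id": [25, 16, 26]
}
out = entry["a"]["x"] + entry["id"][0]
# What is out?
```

Trace (tracking out):
entry = {'a': {'x': 18}, 'id': [25, 16, 26]}  # -> entry = {'a': {'x': 18}, 'id': [25, 16, 26]}
out = entry['a']['x'] + entry['id'][0]  # -> out = 43

Answer: 43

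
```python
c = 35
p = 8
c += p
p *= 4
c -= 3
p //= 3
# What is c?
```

Answer: 40

Derivation:
Trace (tracking c):
c = 35  # -> c = 35
p = 8  # -> p = 8
c += p  # -> c = 43
p *= 4  # -> p = 32
c -= 3  # -> c = 40
p //= 3  # -> p = 10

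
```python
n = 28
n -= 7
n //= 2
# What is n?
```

Answer: 10

Derivation:
Trace (tracking n):
n = 28  # -> n = 28
n -= 7  # -> n = 21
n //= 2  # -> n = 10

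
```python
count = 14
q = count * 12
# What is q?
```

Answer: 168

Derivation:
Trace (tracking q):
count = 14  # -> count = 14
q = count * 12  # -> q = 168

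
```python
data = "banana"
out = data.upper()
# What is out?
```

Trace (tracking out):
data = 'banana'  # -> data = 'banana'
out = data.upper()  # -> out = 'BANANA'

Answer: 'BANANA'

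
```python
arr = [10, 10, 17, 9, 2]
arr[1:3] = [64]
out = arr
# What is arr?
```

Answer: [10, 64, 9, 2]

Derivation:
Trace (tracking arr):
arr = [10, 10, 17, 9, 2]  # -> arr = [10, 10, 17, 9, 2]
arr[1:3] = [64]  # -> arr = [10, 64, 9, 2]
out = arr  # -> out = [10, 64, 9, 2]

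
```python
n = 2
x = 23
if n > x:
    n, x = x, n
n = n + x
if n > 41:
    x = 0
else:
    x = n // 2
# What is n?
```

Trace (tracking n):
n = 2  # -> n = 2
x = 23  # -> x = 23
if n > x:  # condition is False
n = n + x  # -> n = 25
if n > 41:  # condition is False
else:
    x = n // 2  # -> x = 12

Answer: 25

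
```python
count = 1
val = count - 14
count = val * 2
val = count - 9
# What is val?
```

Trace (tracking val):
count = 1  # -> count = 1
val = count - 14  # -> val = -13
count = val * 2  # -> count = -26
val = count - 9  # -> val = -35

Answer: -35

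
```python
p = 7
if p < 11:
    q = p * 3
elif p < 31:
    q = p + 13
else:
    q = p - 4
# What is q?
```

Answer: 21

Derivation:
Trace (tracking q):
p = 7  # -> p = 7
if p < 11:  # condition is True
    q = p * 3  # -> q = 21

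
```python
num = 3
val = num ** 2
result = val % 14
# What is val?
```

Answer: 9

Derivation:
Trace (tracking val):
num = 3  # -> num = 3
val = num ** 2  # -> val = 9
result = val % 14  # -> result = 9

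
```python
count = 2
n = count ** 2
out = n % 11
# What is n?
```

Trace (tracking n):
count = 2  # -> count = 2
n = count ** 2  # -> n = 4
out = n % 11  # -> out = 4

Answer: 4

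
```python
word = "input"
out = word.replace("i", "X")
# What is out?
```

Trace (tracking out):
word = 'input'  # -> word = 'input'
out = word.replace('i', 'X')  # -> out = 'Xnput'

Answer: 'Xnput'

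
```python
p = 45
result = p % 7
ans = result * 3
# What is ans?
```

Answer: 9

Derivation:
Trace (tracking ans):
p = 45  # -> p = 45
result = p % 7  # -> result = 3
ans = result * 3  # -> ans = 9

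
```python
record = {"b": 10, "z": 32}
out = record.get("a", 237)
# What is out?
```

Trace (tracking out):
record = {'b': 10, 'z': 32}  # -> record = {'b': 10, 'z': 32}
out = record.get('a', 237)  # -> out = 237

Answer: 237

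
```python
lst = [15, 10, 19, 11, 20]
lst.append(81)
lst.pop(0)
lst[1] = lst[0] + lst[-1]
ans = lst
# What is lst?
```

Trace (tracking lst):
lst = [15, 10, 19, 11, 20]  # -> lst = [15, 10, 19, 11, 20]
lst.append(81)  # -> lst = [15, 10, 19, 11, 20, 81]
lst.pop(0)  # -> lst = [10, 19, 11, 20, 81]
lst[1] = lst[0] + lst[-1]  # -> lst = [10, 91, 11, 20, 81]
ans = lst  # -> ans = [10, 91, 11, 20, 81]

Answer: [10, 91, 11, 20, 81]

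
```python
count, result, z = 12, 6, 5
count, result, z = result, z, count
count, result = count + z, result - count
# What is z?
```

Answer: 12

Derivation:
Trace (tracking z):
count, result, z = (12, 6, 5)  # -> count = 12, result = 6, z = 5
count, result, z = (result, z, count)  # -> count = 6, result = 5, z = 12
count, result = (count + z, result - count)  # -> count = 18, result = -1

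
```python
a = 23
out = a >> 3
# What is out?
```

Answer: 2

Derivation:
Trace (tracking out):
a = 23  # -> a = 23
out = a >> 3  # -> out = 2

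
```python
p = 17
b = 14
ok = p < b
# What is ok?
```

Trace (tracking ok):
p = 17  # -> p = 17
b = 14  # -> b = 14
ok = p < b  # -> ok = False

Answer: False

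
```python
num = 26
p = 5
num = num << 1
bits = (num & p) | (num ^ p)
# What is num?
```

Answer: 52

Derivation:
Trace (tracking num):
num = 26  # -> num = 26
p = 5  # -> p = 5
num = num << 1  # -> num = 52
bits = num & p | num ^ p  # -> bits = 53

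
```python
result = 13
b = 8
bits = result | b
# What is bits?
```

Answer: 13

Derivation:
Trace (tracking bits):
result = 13  # -> result = 13
b = 8  # -> b = 8
bits = result | b  # -> bits = 13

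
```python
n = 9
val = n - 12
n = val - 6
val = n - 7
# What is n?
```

Answer: -9

Derivation:
Trace (tracking n):
n = 9  # -> n = 9
val = n - 12  # -> val = -3
n = val - 6  # -> n = -9
val = n - 7  # -> val = -16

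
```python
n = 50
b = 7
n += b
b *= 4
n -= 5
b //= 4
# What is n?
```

Trace (tracking n):
n = 50  # -> n = 50
b = 7  # -> b = 7
n += b  # -> n = 57
b *= 4  # -> b = 28
n -= 5  # -> n = 52
b //= 4  # -> b = 7

Answer: 52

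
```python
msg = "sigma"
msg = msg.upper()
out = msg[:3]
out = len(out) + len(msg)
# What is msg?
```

Trace (tracking msg):
msg = 'sigma'  # -> msg = 'sigma'
msg = msg.upper()  # -> msg = 'SIGMA'
out = msg[:3]  # -> out = 'SIG'
out = len(out) + len(msg)  # -> out = 8

Answer: 'SIGMA'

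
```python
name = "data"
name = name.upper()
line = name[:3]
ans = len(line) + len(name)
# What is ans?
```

Answer: 7

Derivation:
Trace (tracking ans):
name = 'data'  # -> name = 'data'
name = name.upper()  # -> name = 'DATA'
line = name[:3]  # -> line = 'DAT'
ans = len(line) + len(name)  # -> ans = 7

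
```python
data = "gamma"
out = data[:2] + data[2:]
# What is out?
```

Trace (tracking out):
data = 'gamma'  # -> data = 'gamma'
out = data[:2] + data[2:]  # -> out = 'gamma'

Answer: 'gamma'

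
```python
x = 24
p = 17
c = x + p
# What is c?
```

Trace (tracking c):
x = 24  # -> x = 24
p = 17  # -> p = 17
c = x + p  # -> c = 41

Answer: 41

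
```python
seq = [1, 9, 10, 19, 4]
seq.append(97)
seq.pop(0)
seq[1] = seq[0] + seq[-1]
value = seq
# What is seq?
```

Answer: [9, 106, 19, 4, 97]

Derivation:
Trace (tracking seq):
seq = [1, 9, 10, 19, 4]  # -> seq = [1, 9, 10, 19, 4]
seq.append(97)  # -> seq = [1, 9, 10, 19, 4, 97]
seq.pop(0)  # -> seq = [9, 10, 19, 4, 97]
seq[1] = seq[0] + seq[-1]  # -> seq = [9, 106, 19, 4, 97]
value = seq  # -> value = [9, 106, 19, 4, 97]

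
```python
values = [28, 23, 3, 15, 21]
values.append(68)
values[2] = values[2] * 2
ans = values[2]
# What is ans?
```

Answer: 6

Derivation:
Trace (tracking ans):
values = [28, 23, 3, 15, 21]  # -> values = [28, 23, 3, 15, 21]
values.append(68)  # -> values = [28, 23, 3, 15, 21, 68]
values[2] = values[2] * 2  # -> values = [28, 23, 6, 15, 21, 68]
ans = values[2]  # -> ans = 6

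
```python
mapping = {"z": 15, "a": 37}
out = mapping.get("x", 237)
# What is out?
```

Answer: 237

Derivation:
Trace (tracking out):
mapping = {'z': 15, 'a': 37}  # -> mapping = {'z': 15, 'a': 37}
out = mapping.get('x', 237)  # -> out = 237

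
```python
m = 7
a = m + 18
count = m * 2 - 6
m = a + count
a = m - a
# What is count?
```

Trace (tracking count):
m = 7  # -> m = 7
a = m + 18  # -> a = 25
count = m * 2 - 6  # -> count = 8
m = a + count  # -> m = 33
a = m - a  # -> a = 8

Answer: 8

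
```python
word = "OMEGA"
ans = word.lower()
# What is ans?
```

Trace (tracking ans):
word = 'OMEGA'  # -> word = 'OMEGA'
ans = word.lower()  # -> ans = 'omega'

Answer: 'omega'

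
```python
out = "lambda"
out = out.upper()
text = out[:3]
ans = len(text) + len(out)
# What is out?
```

Answer: 'LAMBDA'

Derivation:
Trace (tracking out):
out = 'lambda'  # -> out = 'lambda'
out = out.upper()  # -> out = 'LAMBDA'
text = out[:3]  # -> text = 'LAM'
ans = len(text) + len(out)  # -> ans = 9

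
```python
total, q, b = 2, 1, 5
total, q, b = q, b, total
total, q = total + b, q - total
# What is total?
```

Trace (tracking total):
total, q, b = (2, 1, 5)  # -> total = 2, q = 1, b = 5
total, q, b = (q, b, total)  # -> total = 1, q = 5, b = 2
total, q = (total + b, q - total)  # -> total = 3, q = 4

Answer: 3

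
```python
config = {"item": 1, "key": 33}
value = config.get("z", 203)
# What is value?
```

Trace (tracking value):
config = {'item': 1, 'key': 33}  # -> config = {'item': 1, 'key': 33}
value = config.get('z', 203)  # -> value = 203

Answer: 203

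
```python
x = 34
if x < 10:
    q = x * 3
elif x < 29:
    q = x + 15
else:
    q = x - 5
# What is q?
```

Trace (tracking q):
x = 34  # -> x = 34
if x < 10:  # condition is False
elif x < 29:  # condition is False
else:
    q = x - 5  # -> q = 29

Answer: 29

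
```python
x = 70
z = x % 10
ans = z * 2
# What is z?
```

Trace (tracking z):
x = 70  # -> x = 70
z = x % 10  # -> z = 0
ans = z * 2  # -> ans = 0

Answer: 0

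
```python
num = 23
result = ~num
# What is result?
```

Answer: -24

Derivation:
Trace (tracking result):
num = 23  # -> num = 23
result = ~num  # -> result = -24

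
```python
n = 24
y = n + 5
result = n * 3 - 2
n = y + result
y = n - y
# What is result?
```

Trace (tracking result):
n = 24  # -> n = 24
y = n + 5  # -> y = 29
result = n * 3 - 2  # -> result = 70
n = y + result  # -> n = 99
y = n - y  # -> y = 70

Answer: 70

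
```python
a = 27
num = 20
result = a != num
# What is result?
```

Answer: True

Derivation:
Trace (tracking result):
a = 27  # -> a = 27
num = 20  # -> num = 20
result = a != num  # -> result = True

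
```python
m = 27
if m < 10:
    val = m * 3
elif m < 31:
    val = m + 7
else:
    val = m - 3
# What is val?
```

Answer: 34

Derivation:
Trace (tracking val):
m = 27  # -> m = 27
if m < 10:  # condition is False
elif m < 31:  # condition is True
    val = m + 7  # -> val = 34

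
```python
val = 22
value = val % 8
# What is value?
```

Answer: 6

Derivation:
Trace (tracking value):
val = 22  # -> val = 22
value = val % 8  # -> value = 6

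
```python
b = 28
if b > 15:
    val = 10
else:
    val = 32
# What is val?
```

Trace (tracking val):
b = 28  # -> b = 28
if b > 15:  # condition is True
    val = 10  # -> val = 10

Answer: 10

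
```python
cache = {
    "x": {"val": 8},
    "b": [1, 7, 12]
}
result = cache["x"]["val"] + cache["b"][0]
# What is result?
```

Answer: 9

Derivation:
Trace (tracking result):
cache = {'x': {'val': 8}, 'b': [1, 7, 12]}  # -> cache = {'x': {'val': 8}, 'b': [1, 7, 12]}
result = cache['x']['val'] + cache['b'][0]  # -> result = 9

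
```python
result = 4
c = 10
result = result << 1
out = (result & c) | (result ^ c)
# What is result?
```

Answer: 8

Derivation:
Trace (tracking result):
result = 4  # -> result = 4
c = 10  # -> c = 10
result = result << 1  # -> result = 8
out = result & c | result ^ c  # -> out = 10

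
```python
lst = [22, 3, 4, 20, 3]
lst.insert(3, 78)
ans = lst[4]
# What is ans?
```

Answer: 20

Derivation:
Trace (tracking ans):
lst = [22, 3, 4, 20, 3]  # -> lst = [22, 3, 4, 20, 3]
lst.insert(3, 78)  # -> lst = [22, 3, 4, 78, 20, 3]
ans = lst[4]  # -> ans = 20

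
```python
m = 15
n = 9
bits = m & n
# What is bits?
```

Trace (tracking bits):
m = 15  # -> m = 15
n = 9  # -> n = 9
bits = m & n  # -> bits = 9

Answer: 9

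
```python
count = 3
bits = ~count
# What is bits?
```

Trace (tracking bits):
count = 3  # -> count = 3
bits = ~count  # -> bits = -4

Answer: -4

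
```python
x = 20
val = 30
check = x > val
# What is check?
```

Trace (tracking check):
x = 20  # -> x = 20
val = 30  # -> val = 30
check = x > val  # -> check = False

Answer: False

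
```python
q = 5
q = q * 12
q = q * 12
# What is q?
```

Answer: 720

Derivation:
Trace (tracking q):
q = 5  # -> q = 5
q = q * 12  # -> q = 60
q = q * 12  # -> q = 720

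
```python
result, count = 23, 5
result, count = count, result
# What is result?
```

Answer: 5

Derivation:
Trace (tracking result):
result, count = (23, 5)  # -> result = 23, count = 5
result, count = (count, result)  # -> result = 5, count = 23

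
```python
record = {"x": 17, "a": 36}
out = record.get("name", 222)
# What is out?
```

Answer: 222

Derivation:
Trace (tracking out):
record = {'x': 17, 'a': 36}  # -> record = {'x': 17, 'a': 36}
out = record.get('name', 222)  # -> out = 222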